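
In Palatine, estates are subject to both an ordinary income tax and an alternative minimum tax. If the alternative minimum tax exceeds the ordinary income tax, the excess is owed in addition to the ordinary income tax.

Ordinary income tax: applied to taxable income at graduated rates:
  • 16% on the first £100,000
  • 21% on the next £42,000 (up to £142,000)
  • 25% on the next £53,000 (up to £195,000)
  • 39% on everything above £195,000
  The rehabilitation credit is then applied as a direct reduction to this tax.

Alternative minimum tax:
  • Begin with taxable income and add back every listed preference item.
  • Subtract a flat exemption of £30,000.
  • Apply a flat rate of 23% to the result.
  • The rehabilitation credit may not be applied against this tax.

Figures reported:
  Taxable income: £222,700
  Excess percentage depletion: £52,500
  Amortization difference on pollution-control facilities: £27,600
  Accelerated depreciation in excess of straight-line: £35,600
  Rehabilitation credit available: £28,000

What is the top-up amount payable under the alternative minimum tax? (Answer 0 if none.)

Alternative minimum tax:
  Adjusted income: £222,700 + £52,500 + £27,600 + £35,600 = £338,400
  Less exemption £30,000 → base £308,400
  £308,400 × 23% = £70,932

Ordinary income tax:
  £100,000 × 16% = £16,000
  £42,000 × 21% = £8,820
  £53,000 × 25% = £13,250
  £27,700 × 39% = £10,803
  → £48,873
  Less rehabilitation credit £28,000 → £20,873

Excess of alternative minimum tax over ordinary income tax: £70,932 − £20,873 = £50,059.

£50,059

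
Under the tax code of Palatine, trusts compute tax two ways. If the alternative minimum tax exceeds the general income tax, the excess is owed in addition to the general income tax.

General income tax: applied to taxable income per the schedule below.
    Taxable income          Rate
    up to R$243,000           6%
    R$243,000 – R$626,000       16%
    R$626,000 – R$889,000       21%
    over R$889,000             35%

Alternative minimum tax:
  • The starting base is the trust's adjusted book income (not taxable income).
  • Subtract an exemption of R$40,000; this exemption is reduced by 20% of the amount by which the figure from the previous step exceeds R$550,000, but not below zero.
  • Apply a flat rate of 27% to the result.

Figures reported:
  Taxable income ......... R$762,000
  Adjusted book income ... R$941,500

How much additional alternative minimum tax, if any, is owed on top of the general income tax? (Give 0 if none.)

R$149,785

General income tax:
  R$243,000 × 6% = R$14,580
  R$383,000 × 16% = R$61,280
  R$136,000 × 21% = R$28,560
  → R$104,420

Alternative minimum tax:
  Base (adjusted book income): R$941,500
  Exemption: 20% × (R$941,500 − R$550,000) = R$78,300 ≥ R$40,000, so the exemption is fully phased out
  Base: R$941,500 − R$0 = R$941,500
  R$941,500 × 27% = R$254,205

Excess of alternative minimum tax over general income tax: R$254,205 − R$104,420 = R$149,785.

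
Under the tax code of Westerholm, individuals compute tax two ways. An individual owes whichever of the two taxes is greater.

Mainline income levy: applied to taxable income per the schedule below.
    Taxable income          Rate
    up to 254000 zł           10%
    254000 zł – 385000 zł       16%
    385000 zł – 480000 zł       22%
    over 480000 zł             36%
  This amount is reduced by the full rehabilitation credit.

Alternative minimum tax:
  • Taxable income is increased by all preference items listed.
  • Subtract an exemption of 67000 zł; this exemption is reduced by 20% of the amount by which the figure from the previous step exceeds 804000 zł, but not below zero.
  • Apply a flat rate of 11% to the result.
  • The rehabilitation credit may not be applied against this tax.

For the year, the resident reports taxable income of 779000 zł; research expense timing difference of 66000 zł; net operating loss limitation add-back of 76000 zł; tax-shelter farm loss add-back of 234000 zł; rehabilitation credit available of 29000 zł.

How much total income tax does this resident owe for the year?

145900 zł

Mainline income levy:
  254000 zł × 10% = 25400 zł
  131000 zł × 16% = 20960 zł
  95000 zł × 22% = 20900 zł
  299000 zł × 36% = 107640 zł
  → 174900 zł
  Less rehabilitation credit 29000 zł → 145900 zł

Alternative minimum tax:
  Adjusted income: 779000 zł + 66000 zł + 76000 zł + 234000 zł = 1155000 zł
  Exemption: 20% × (1155000 zł − 804000 zł) = 70200 zł ≥ 67000 zł, so the exemption is fully phased out
  Base: 1155000 zł − 0 zł = 1155000 zł
  1155000 zł × 11% = 127050 zł

145900 zł > 127050 zł, so the mainline income levy governs.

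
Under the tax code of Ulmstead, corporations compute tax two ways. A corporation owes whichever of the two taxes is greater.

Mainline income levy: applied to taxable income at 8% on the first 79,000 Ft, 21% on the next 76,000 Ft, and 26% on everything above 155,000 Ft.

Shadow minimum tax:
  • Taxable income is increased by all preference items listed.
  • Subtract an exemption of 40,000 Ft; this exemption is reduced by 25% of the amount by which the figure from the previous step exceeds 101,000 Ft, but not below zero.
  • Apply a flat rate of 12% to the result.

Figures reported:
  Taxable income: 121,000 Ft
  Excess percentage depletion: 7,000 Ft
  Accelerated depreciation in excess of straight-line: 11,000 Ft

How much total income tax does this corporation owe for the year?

Mainline income levy:
  79,000 Ft × 8% = 6,320 Ft
  42,000 Ft × 21% = 8,820 Ft
  → 15,140 Ft

Shadow minimum tax:
  Adjusted income: 121,000 Ft + 7,000 Ft + 11,000 Ft = 139,000 Ft
  Exemption: 40,000 Ft − 25% × (139,000 Ft − 101,000 Ft) = 40,000 Ft − 9,500 Ft = 30,500 Ft
  Base: 139,000 Ft − 30,500 Ft = 108,500 Ft
  108,500 Ft × 12% = 13,020 Ft

15,140 Ft > 13,020 Ft, so the mainline income levy governs.

15,140 Ft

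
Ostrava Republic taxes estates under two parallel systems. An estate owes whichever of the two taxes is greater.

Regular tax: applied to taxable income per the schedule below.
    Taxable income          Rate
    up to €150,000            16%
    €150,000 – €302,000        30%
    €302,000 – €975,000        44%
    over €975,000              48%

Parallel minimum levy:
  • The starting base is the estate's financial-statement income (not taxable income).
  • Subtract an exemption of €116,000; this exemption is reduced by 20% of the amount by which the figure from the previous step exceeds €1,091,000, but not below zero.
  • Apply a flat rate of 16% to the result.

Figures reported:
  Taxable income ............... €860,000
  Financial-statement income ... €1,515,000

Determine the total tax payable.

€315,120

Parallel minimum levy:
  Base (financial-statement income): €1,515,000
  Exemption: €116,000 − 20% × (€1,515,000 − €1,091,000) = €116,000 − €84,800 = €31,200
  Base: €1,515,000 − €31,200 = €1,483,800
  €1,483,800 × 16% = €237,408

Regular tax:
  €150,000 × 16% = €24,000
  €152,000 × 30% = €45,600
  €558,000 × 44% = €245,520
  → €315,120

€315,120 > €237,408, so the regular tax governs.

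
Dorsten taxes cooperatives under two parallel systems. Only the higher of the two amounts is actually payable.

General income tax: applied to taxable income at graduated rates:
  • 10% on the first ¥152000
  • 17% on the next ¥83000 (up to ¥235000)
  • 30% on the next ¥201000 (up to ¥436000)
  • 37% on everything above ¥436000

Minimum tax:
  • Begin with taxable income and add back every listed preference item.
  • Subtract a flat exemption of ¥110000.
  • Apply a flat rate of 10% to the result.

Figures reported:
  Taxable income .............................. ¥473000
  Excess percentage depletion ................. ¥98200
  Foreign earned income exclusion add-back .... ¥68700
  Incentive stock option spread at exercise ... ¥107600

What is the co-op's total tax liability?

¥103300

General income tax:
  ¥152000 × 10% = ¥15200
  ¥83000 × 17% = ¥14110
  ¥201000 × 30% = ¥60300
  ¥37000 × 37% = ¥13690
  → ¥103300

Minimum tax:
  Adjusted income: ¥473000 + ¥98200 + ¥68700 + ¥107600 = ¥747500
  Less exemption ¥110000 → base ¥637500
  ¥637500 × 10% = ¥63750

¥103300 > ¥63750, so the general income tax governs.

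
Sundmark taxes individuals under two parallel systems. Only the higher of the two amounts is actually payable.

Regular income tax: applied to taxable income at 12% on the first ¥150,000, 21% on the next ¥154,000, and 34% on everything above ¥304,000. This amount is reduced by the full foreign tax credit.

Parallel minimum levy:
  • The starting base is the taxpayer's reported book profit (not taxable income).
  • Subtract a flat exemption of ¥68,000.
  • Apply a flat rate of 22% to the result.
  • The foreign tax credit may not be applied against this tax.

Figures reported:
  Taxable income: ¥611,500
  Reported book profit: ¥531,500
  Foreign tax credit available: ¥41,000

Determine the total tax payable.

Regular income tax:
  ¥150,000 × 12% = ¥18,000
  ¥154,000 × 21% = ¥32,340
  ¥307,500 × 34% = ¥104,550
  → ¥154,890
  Less foreign tax credit ¥41,000 → ¥113,890

Parallel minimum levy:
  Base (reported book profit): ¥531,500
  Less exemption ¥68,000 → base ¥463,500
  ¥463,500 × 22% = ¥101,970

¥113,890 > ¥101,970, so the regular income tax governs.

¥113,890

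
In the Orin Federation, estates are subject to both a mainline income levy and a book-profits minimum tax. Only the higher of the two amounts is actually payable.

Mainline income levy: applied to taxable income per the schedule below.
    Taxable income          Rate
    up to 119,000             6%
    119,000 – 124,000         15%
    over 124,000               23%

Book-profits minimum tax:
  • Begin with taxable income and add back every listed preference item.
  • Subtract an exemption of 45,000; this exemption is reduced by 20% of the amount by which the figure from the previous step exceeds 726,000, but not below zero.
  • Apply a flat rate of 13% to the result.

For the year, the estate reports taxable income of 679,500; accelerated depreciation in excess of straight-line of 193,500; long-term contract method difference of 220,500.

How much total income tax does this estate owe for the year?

142,155

Book-profits minimum tax:
  Adjusted income: 679,500 + 193,500 + 220,500 = 1,093,500
  Exemption: 20% × (1,093,500 − 726,000) = 73,500 ≥ 45,000, so the exemption is fully phased out
  Base: 1,093,500 − 0 = 1,093,500
  1,093,500 × 13% = 142,155

Mainline income levy:
  119,000 × 6% = 7,140
  5,000 × 15% = 750
  555,500 × 23% = 127,765
  → 135,655

142,155 > 135,655, so the book-profits minimum tax is the binding amount.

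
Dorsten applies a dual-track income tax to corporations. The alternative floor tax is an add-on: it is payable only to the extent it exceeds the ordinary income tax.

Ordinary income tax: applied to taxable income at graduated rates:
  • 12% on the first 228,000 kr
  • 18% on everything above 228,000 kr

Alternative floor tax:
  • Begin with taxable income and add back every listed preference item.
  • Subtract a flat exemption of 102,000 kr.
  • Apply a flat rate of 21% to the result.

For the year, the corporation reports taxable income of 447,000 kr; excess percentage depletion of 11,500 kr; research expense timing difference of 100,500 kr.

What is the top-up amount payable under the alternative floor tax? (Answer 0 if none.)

Alternative floor tax:
  Adjusted income: 447,000 kr + 11,500 kr + 100,500 kr = 559,000 kr
  Less exemption 102,000 kr → base 457,000 kr
  457,000 kr × 21% = 95,970 kr

Ordinary income tax:
  228,000 kr × 12% = 27,360 kr
  219,000 kr × 18% = 39,420 kr
  → 66,780 kr

Excess of alternative floor tax over ordinary income tax: 95,970 kr − 66,780 kr = 29,190 kr.

29,190 kr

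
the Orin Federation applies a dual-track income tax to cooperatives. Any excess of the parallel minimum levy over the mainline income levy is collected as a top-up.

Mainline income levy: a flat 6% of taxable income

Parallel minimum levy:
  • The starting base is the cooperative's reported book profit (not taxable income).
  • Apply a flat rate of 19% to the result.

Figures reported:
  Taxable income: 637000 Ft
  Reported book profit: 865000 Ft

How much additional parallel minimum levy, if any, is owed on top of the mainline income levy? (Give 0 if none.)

Mainline income levy:
  637000 Ft × 6% = 38220 Ft

Parallel minimum levy:
  Base (reported book profit): 865000 Ft
  865000 Ft × 19% = 164350 Ft

Excess of parallel minimum levy over mainline income levy: 164350 Ft − 38220 Ft = 126130 Ft.

126130 Ft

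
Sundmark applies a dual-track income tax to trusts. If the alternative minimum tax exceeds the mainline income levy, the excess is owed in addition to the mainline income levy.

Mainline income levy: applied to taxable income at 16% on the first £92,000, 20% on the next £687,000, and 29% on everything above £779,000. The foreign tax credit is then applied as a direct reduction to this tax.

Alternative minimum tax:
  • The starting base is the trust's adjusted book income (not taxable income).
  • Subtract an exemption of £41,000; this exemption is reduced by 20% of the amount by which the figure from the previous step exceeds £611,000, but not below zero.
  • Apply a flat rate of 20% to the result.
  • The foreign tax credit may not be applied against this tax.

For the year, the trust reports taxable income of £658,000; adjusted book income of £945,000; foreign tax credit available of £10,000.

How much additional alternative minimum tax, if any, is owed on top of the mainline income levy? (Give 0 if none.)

Mainline income levy:
  £92,000 × 16% = £14,720
  £566,000 × 20% = £113,200
  → £127,920
  Less foreign tax credit £10,000 → £117,920

Alternative minimum tax:
  Base (adjusted book income): £945,000
  Exemption: 20% × (£945,000 − £611,000) = £66,800 ≥ £41,000, so the exemption is fully phased out
  Base: £945,000 − £0 = £945,000
  £945,000 × 20% = £189,000

Excess of alternative minimum tax over mainline income levy: £189,000 − £117,920 = £71,080.

£71,080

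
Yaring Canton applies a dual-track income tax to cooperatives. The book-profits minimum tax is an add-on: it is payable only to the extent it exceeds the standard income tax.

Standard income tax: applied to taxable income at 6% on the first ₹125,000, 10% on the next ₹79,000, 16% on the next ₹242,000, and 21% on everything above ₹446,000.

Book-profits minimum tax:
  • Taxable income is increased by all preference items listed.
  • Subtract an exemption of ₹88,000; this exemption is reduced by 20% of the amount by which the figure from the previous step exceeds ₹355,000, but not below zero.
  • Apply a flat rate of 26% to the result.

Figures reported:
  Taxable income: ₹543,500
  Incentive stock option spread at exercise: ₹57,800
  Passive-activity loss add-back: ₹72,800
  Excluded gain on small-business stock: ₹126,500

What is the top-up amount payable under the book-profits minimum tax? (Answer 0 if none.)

Standard income tax:
  ₹125,000 × 6% = ₹7,500
  ₹79,000 × 10% = ₹7,900
  ₹242,000 × 16% = ₹38,720
  ₹97,500 × 21% = ₹20,475
  → ₹74,595

Book-profits minimum tax:
  Adjusted income: ₹543,500 + ₹57,800 + ₹72,800 + ₹126,500 = ₹800,600
  Exemption: 20% × (₹800,600 − ₹355,000) = ₹89,120 ≥ ₹88,000, so the exemption is fully phased out
  Base: ₹800,600 − ₹0 = ₹800,600
  ₹800,600 × 26% = ₹208,156

Excess of book-profits minimum tax over standard income tax: ₹208,156 − ₹74,595 = ₹133,561.

₹133,561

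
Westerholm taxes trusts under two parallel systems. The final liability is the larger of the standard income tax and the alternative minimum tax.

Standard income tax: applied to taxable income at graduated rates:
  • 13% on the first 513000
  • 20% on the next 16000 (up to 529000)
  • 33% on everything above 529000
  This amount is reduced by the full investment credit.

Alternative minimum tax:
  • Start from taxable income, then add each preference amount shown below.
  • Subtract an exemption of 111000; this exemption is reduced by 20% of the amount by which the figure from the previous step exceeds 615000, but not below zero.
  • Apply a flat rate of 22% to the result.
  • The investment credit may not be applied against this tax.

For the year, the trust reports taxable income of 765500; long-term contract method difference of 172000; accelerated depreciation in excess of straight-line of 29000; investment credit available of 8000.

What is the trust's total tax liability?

203676

Standard income tax:
  513000 × 13% = 66690
  16000 × 20% = 3200
  236500 × 33% = 78045
  → 147935
  Less investment credit 8000 → 139935

Alternative minimum tax:
  Adjusted income: 765500 + 172000 + 29000 = 966500
  Exemption: 111000 − 20% × (966500 − 615000) = 111000 − 70300 = 40700
  Base: 966500 − 40700 = 925800
  925800 × 22% = 203676

203676 > 139935, so the alternative minimum tax is the binding amount.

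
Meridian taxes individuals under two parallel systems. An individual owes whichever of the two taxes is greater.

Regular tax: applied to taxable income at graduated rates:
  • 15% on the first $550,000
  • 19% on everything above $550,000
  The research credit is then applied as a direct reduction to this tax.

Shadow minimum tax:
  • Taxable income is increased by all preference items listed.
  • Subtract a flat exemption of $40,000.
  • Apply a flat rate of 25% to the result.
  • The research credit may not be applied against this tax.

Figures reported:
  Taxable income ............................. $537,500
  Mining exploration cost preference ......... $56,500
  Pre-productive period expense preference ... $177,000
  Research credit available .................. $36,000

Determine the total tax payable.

$182,750

Regular tax:
  $537,500 × 15% = $80,625
  Less research credit $36,000 → $44,625

Shadow minimum tax:
  Adjusted income: $537,500 + $56,500 + $177,000 = $771,000
  Less exemption $40,000 → base $731,000
  $731,000 × 25% = $182,750

$182,750 > $44,625, so the shadow minimum tax is the binding amount.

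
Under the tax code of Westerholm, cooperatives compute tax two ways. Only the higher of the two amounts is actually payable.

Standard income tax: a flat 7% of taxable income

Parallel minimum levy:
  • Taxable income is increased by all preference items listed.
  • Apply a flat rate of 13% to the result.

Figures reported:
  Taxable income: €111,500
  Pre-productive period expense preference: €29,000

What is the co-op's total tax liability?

Standard income tax:
  €111,500 × 7% = €7,805

Parallel minimum levy:
  Adjusted income: €111,500 + €29,000 = €140,500
  €140,500 × 13% = €18,265

€18,265 > €7,805, so the parallel minimum levy is the binding amount.

€18,265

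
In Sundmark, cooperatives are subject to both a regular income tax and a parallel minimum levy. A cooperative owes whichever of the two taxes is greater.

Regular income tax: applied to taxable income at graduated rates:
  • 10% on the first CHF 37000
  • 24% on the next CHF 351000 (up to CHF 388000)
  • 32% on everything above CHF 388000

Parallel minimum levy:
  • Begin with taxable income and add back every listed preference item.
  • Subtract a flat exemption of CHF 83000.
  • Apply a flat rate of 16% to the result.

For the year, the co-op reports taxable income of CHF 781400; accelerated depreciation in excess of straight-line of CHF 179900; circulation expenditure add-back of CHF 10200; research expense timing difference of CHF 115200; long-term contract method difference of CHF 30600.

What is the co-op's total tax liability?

Regular income tax:
  CHF 37000 × 10% = CHF 3700
  CHF 351000 × 24% = CHF 84240
  CHF 393400 × 32% = CHF 125888
  → CHF 213828

Parallel minimum levy:
  Adjusted income: CHF 781400 + CHF 179900 + CHF 10200 + CHF 115200 + CHF 30600 = CHF 1117300
  Less exemption CHF 83000 → base CHF 1034300
  CHF 1034300 × 16% = CHF 165488

CHF 213828 > CHF 165488, so the regular income tax governs.

CHF 213828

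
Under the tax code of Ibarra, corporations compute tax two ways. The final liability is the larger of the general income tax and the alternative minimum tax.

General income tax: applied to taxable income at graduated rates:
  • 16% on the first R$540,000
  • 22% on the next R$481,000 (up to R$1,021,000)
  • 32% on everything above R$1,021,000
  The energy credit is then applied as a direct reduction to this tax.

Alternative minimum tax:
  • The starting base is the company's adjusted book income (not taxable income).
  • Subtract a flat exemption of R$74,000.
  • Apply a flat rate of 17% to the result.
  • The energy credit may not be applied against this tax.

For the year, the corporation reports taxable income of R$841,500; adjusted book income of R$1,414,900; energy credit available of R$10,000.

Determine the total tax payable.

R$227,953

Alternative minimum tax:
  Base (adjusted book income): R$1,414,900
  Less exemption R$74,000 → base R$1,340,900
  R$1,340,900 × 17% = R$227,953

General income tax:
  R$540,000 × 16% = R$86,400
  R$301,500 × 22% = R$66,330
  → R$152,730
  Less energy credit R$10,000 → R$142,730

R$227,953 > R$142,730, so the alternative minimum tax is the binding amount.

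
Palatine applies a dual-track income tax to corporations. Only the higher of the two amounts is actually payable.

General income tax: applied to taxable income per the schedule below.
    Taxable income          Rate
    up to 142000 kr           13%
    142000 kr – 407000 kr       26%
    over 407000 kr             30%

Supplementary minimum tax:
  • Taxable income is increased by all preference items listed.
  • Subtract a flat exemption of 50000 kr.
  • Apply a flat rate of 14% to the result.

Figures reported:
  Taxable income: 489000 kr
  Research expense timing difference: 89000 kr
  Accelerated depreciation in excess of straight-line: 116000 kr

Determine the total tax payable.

Supplementary minimum tax:
  Adjusted income: 489000 kr + 89000 kr + 116000 kr = 694000 kr
  Less exemption 50000 kr → base 644000 kr
  644000 kr × 14% = 90160 kr

General income tax:
  142000 kr × 13% = 18460 kr
  265000 kr × 26% = 68900 kr
  82000 kr × 30% = 24600 kr
  → 111960 kr

111960 kr > 90160 kr, so the general income tax governs.

111960 kr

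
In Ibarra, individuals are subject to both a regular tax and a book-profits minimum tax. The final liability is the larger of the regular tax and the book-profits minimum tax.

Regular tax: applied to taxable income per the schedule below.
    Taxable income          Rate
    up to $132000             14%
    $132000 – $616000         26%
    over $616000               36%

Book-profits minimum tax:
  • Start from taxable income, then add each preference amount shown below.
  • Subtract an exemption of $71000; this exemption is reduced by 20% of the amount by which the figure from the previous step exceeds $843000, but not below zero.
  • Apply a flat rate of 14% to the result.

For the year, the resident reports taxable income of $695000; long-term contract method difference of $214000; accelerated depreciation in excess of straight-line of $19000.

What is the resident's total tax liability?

$172760

Regular tax:
  $132000 × 14% = $18480
  $484000 × 26% = $125840
  $79000 × 36% = $28440
  → $172760

Book-profits minimum tax:
  Adjusted income: $695000 + $214000 + $19000 = $928000
  Exemption: $71000 − 20% × ($928000 − $843000) = $71000 − $17000 = $54000
  Base: $928000 − $54000 = $874000
  $874000 × 14% = $122360

$172760 > $122360, so the regular tax governs.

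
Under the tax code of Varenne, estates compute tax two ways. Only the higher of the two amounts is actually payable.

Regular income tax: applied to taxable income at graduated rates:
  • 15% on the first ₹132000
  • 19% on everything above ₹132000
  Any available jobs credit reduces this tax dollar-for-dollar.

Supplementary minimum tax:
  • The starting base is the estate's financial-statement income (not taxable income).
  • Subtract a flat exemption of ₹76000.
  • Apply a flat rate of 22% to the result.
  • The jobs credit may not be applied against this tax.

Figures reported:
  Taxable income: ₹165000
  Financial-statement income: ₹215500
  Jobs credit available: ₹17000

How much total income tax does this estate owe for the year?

₹30690

Supplementary minimum tax:
  Base (financial-statement income): ₹215500
  Less exemption ₹76000 → base ₹139500
  ₹139500 × 22% = ₹30690

Regular income tax:
  ₹132000 × 15% = ₹19800
  ₹33000 × 19% = ₹6270
  → ₹26070
  Less jobs credit ₹17000 → ₹9070

₹30690 > ₹9070, so the supplementary minimum tax is the binding amount.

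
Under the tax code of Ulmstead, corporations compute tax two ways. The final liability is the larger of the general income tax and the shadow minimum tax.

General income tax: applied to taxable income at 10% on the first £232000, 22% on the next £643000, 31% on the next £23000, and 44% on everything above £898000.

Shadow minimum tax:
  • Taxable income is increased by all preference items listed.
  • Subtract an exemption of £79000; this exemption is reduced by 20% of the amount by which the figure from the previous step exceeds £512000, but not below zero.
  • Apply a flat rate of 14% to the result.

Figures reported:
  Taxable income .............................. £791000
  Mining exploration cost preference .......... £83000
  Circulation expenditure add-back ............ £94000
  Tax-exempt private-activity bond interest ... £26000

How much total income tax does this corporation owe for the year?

Shadow minimum tax:
  Adjusted income: £791000 + £83000 + £94000 + £26000 = £994000
  Exemption: 20% × (£994000 − £512000) = £96400 ≥ £79000, so the exemption is fully phased out
  Base: £994000 − £0 = £994000
  £994000 × 14% = £139160

General income tax:
  £232000 × 10% = £23200
  £559000 × 22% = £122980
  → £146180

£146180 > £139160, so the general income tax governs.

£146180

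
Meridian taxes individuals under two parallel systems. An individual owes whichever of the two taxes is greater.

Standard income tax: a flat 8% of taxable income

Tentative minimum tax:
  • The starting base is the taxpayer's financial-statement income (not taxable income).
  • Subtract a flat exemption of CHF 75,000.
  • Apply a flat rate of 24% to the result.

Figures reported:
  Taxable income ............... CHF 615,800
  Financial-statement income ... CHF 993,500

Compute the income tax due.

Tentative minimum tax:
  Base (financial-statement income): CHF 993,500
  Less exemption CHF 75,000 → base CHF 918,500
  CHF 918,500 × 24% = CHF 220,440

Standard income tax:
  CHF 615,800 × 8% = CHF 49,264

CHF 220,440 > CHF 49,264, so the tentative minimum tax is the binding amount.

CHF 220,440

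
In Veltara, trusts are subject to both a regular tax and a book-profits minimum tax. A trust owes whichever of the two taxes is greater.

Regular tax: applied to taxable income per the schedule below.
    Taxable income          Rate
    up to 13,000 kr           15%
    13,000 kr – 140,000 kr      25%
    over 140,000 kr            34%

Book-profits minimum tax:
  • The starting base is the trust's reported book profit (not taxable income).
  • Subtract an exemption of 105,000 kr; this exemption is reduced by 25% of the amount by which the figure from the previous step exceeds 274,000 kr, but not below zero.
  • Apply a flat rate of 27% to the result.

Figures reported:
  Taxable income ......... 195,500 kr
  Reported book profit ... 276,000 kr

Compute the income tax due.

Book-profits minimum tax:
  Base (reported book profit): 276,000 kr
  Exemption: 105,000 kr − 25% × (276,000 kr − 274,000 kr) = 105,000 kr − 500 kr = 104,500 kr
  Base: 276,000 kr − 104,500 kr = 171,500 kr
  171,500 kr × 27% = 46,305 kr

Regular tax:
  13,000 kr × 15% = 1,950 kr
  127,000 kr × 25% = 31,750 kr
  55,500 kr × 34% = 18,870 kr
  → 52,570 kr

52,570 kr > 46,305 kr, so the regular tax governs.

52,570 kr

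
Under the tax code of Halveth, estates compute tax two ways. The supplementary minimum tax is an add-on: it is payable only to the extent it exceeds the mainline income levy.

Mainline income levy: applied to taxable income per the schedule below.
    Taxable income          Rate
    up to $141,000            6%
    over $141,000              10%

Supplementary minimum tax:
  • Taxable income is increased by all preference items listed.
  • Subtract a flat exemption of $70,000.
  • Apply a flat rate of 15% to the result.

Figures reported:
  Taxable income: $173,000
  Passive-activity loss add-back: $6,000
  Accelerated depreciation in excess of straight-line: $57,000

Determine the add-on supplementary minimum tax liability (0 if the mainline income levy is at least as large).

Mainline income levy:
  $141,000 × 6% = $8,460
  $32,000 × 10% = $3,200
  → $11,660

Supplementary minimum tax:
  Adjusted income: $173,000 + $6,000 + $57,000 = $236,000
  Less exemption $70,000 → base $166,000
  $166,000 × 15% = $24,900

Excess of supplementary minimum tax over mainline income levy: $24,900 − $11,660 = $13,240.

$13,240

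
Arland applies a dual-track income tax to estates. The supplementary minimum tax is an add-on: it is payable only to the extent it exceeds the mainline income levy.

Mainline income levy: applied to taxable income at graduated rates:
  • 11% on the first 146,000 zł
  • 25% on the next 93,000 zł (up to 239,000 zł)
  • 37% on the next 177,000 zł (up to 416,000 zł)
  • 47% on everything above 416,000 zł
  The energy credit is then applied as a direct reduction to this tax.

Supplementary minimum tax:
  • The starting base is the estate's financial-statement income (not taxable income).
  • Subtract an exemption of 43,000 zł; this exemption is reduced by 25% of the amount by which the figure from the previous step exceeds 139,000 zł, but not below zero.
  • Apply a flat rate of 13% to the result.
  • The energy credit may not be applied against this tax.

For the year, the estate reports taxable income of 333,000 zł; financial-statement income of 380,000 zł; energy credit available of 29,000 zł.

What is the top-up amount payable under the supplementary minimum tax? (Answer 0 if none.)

Mainline income levy:
  146,000 zł × 11% = 16,060 zł
  93,000 zł × 25% = 23,250 zł
  94,000 zł × 37% = 34,780 zł
  → 74,090 zł
  Less energy credit 29,000 zł → 45,090 zł

Supplementary minimum tax:
  Base (financial-statement income): 380,000 zł
  Exemption: 25% × (380,000 zł − 139,000 zł) = 60,250 zł ≥ 43,000 zł, so the exemption is fully phased out
  Base: 380,000 zł − 0 zł = 380,000 zł
  380,000 zł × 13% = 49,400 zł

Excess of supplementary minimum tax over mainline income levy: 49,400 zł − 45,090 zł = 4,310 zł.

4,310 zł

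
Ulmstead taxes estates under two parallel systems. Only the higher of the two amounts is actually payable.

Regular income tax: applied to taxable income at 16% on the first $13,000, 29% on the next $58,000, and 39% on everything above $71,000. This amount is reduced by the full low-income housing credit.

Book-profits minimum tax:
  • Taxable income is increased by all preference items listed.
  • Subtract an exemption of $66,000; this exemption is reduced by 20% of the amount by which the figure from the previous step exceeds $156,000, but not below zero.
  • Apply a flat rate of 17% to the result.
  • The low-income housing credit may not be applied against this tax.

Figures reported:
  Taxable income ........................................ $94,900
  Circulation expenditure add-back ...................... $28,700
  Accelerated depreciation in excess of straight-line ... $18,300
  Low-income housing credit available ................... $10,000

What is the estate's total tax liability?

$18,221

Book-profits minimum tax:
  Adjusted income: $94,900 + $28,700 + $18,300 = $141,900
  Exemption: $141,900 ≤ $156,000, so full $66,000 applies
  Base: $141,900 − $66,000 = $75,900
  $75,900 × 17% = $12,903

Regular income tax:
  $13,000 × 16% = $2,080
  $58,000 × 29% = $16,820
  $23,900 × 39% = $9,321
  → $28,221
  Less low-income housing credit $10,000 → $18,221

$18,221 > $12,903, so the regular income tax governs.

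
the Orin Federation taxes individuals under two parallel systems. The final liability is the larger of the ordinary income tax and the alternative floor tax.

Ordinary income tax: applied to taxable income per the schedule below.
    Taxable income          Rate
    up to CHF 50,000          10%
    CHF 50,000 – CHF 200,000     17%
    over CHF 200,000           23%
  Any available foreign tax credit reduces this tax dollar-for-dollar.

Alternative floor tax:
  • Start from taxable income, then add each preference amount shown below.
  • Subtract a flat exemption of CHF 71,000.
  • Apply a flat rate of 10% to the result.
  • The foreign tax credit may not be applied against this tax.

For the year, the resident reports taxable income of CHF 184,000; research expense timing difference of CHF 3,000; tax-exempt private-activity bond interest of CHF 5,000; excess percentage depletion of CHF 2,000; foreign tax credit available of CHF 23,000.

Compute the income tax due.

CHF 12,300

Ordinary income tax:
  CHF 50,000 × 10% = CHF 5,000
  CHF 134,000 × 17% = CHF 22,780
  → CHF 27,780
  Less foreign tax credit CHF 23,000 → CHF 4,780

Alternative floor tax:
  Adjusted income: CHF 184,000 + CHF 3,000 + CHF 5,000 + CHF 2,000 = CHF 194,000
  Less exemption CHF 71,000 → base CHF 123,000
  CHF 123,000 × 10% = CHF 12,300

CHF 12,300 > CHF 4,780, so the alternative floor tax is the binding amount.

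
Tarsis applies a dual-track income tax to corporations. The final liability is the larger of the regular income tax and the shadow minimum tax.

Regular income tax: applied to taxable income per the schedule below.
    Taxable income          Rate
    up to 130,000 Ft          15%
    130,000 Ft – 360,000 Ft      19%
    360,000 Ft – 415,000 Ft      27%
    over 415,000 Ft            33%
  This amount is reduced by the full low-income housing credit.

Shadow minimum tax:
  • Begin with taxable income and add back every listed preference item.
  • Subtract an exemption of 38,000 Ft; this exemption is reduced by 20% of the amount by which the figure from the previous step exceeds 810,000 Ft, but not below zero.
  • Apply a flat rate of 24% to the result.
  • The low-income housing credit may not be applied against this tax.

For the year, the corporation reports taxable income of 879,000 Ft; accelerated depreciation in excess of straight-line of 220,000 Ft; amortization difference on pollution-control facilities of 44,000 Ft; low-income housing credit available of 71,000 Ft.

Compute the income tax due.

274,320 Ft

Shadow minimum tax:
  Adjusted income: 879,000 Ft + 220,000 Ft + 44,000 Ft = 1,143,000 Ft
  Exemption: 20% × (1,143,000 Ft − 810,000 Ft) = 66,600 Ft ≥ 38,000 Ft, so the exemption is fully phased out
  Base: 1,143,000 Ft − 0 Ft = 1,143,000 Ft
  1,143,000 Ft × 24% = 274,320 Ft

Regular income tax:
  130,000 Ft × 15% = 19,500 Ft
  230,000 Ft × 19% = 43,700 Ft
  55,000 Ft × 27% = 14,850 Ft
  464,000 Ft × 33% = 153,120 Ft
  → 231,170 Ft
  Less low-income housing credit 71,000 Ft → 160,170 Ft

274,320 Ft > 160,170 Ft, so the shadow minimum tax is the binding amount.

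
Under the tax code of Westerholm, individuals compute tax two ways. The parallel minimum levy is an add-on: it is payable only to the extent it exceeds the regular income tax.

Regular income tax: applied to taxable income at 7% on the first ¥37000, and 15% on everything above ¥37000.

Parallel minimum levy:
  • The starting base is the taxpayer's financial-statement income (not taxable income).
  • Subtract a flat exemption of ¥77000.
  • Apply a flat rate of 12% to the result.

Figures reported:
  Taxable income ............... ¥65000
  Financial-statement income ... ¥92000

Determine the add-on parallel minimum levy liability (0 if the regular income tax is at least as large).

¥0

Regular income tax:
  ¥37000 × 7% = ¥2590
  ¥28000 × 15% = ¥4200
  → ¥6790

Parallel minimum levy:
  Base (financial-statement income): ¥92000
  Less exemption ¥77000 → base ¥15000
  ¥15000 × 12% = ¥1800

¥1800 ≤ ¥6790, so no add-on is due.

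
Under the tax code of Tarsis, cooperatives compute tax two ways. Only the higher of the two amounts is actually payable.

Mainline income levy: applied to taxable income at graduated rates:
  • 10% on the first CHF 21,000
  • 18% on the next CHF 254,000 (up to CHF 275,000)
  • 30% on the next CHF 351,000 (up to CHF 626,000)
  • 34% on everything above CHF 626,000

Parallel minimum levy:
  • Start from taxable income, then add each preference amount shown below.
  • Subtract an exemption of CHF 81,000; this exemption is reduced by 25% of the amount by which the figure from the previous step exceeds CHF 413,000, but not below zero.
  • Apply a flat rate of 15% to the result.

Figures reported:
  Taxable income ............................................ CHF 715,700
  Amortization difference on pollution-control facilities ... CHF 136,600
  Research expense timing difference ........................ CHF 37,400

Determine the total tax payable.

CHF 183,618

Mainline income levy:
  CHF 21,000 × 10% = CHF 2,100
  CHF 254,000 × 18% = CHF 45,720
  CHF 351,000 × 30% = CHF 105,300
  CHF 89,700 × 34% = CHF 30,498
  → CHF 183,618

Parallel minimum levy:
  Adjusted income: CHF 715,700 + CHF 136,600 + CHF 37,400 = CHF 889,700
  Exemption: 25% × (CHF 889,700 − CHF 413,000) = CHF 119,175 ≥ CHF 81,000, so the exemption is fully phased out
  Base: CHF 889,700 − CHF 0 = CHF 889,700
  CHF 889,700 × 15% = CHF 133,455

CHF 183,618 > CHF 133,455, so the mainline income levy governs.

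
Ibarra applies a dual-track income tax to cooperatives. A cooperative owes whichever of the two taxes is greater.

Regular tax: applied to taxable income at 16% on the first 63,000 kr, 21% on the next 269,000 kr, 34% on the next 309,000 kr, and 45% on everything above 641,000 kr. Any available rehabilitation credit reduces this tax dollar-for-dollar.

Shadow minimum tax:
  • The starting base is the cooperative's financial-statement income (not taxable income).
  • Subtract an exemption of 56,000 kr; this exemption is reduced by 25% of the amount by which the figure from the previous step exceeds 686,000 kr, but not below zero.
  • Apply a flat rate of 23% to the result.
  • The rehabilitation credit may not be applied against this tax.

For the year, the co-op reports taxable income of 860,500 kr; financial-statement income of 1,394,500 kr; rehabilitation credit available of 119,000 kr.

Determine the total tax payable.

320,735 kr

Regular tax:
  63,000 kr × 16% = 10,080 kr
  269,000 kr × 21% = 56,490 kr
  309,000 kr × 34% = 105,060 kr
  219,500 kr × 45% = 98,775 kr
  → 270,405 kr
  Less rehabilitation credit 119,000 kr → 151,405 kr

Shadow minimum tax:
  Base (financial-statement income): 1,394,500 kr
  Exemption: 25% × (1,394,500 kr − 686,000 kr) = 177,125 kr ≥ 56,000 kr, so the exemption is fully phased out
  Base: 1,394,500 kr − 0 kr = 1,394,500 kr
  1,394,500 kr × 23% = 320,735 kr

320,735 kr > 151,405 kr, so the shadow minimum tax is the binding amount.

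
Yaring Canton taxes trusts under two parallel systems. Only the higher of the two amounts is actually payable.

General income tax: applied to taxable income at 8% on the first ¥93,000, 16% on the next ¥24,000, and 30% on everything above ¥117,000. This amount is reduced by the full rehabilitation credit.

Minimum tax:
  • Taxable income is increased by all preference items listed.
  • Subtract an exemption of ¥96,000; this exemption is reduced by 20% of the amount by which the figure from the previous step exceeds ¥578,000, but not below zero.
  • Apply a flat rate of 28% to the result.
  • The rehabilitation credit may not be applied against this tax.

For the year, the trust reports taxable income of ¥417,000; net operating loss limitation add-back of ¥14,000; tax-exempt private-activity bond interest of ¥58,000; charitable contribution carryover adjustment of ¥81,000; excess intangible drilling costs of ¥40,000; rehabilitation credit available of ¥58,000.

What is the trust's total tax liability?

¥145,712

General income tax:
  ¥93,000 × 8% = ¥7,440
  ¥24,000 × 16% = ¥3,840
  ¥300,000 × 30% = ¥90,000
  → ¥101,280
  Less rehabilitation credit ¥58,000 → ¥43,280

Minimum tax:
  Adjusted income: ¥417,000 + ¥14,000 + ¥58,000 + ¥81,000 + ¥40,000 = ¥610,000
  Exemption: ¥96,000 − 20% × (¥610,000 − ¥578,000) = ¥96,000 − ¥6,400 = ¥89,600
  Base: ¥610,000 − ¥89,600 = ¥520,400
  ¥520,400 × 28% = ¥145,712

¥145,712 > ¥43,280, so the minimum tax is the binding amount.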